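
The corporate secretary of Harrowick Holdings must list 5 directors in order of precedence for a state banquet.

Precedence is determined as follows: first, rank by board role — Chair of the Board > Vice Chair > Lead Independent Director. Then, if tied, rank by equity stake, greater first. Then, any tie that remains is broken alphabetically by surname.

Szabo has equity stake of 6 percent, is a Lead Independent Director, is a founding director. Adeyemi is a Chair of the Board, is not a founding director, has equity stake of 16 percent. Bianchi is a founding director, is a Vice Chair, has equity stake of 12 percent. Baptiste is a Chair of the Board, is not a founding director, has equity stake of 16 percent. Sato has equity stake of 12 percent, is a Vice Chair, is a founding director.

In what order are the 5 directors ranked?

By board role: Adeyemi and Baptiste (Chair of the Board); then Bianchi and Sato (Vice Chair); then Szabo (Lead Independent Director).
Adeyemi and Baptiste both have equity stake 16 percent, so the next rule applies.
Among Adeyemi and Baptiste, alphabetically by surname: Adeyemi before Baptiste.
Bianchi and Sato both have equity stake 12 percent, so the next rule applies.
Among Bianchi and Sato, alphabetically by surname: Bianchi before Sato.
Full order: Adeyemi, Baptiste, Bianchi, Sato, Szabo.

Adeyemi, Baptiste, Bianchi, Sato, Szabo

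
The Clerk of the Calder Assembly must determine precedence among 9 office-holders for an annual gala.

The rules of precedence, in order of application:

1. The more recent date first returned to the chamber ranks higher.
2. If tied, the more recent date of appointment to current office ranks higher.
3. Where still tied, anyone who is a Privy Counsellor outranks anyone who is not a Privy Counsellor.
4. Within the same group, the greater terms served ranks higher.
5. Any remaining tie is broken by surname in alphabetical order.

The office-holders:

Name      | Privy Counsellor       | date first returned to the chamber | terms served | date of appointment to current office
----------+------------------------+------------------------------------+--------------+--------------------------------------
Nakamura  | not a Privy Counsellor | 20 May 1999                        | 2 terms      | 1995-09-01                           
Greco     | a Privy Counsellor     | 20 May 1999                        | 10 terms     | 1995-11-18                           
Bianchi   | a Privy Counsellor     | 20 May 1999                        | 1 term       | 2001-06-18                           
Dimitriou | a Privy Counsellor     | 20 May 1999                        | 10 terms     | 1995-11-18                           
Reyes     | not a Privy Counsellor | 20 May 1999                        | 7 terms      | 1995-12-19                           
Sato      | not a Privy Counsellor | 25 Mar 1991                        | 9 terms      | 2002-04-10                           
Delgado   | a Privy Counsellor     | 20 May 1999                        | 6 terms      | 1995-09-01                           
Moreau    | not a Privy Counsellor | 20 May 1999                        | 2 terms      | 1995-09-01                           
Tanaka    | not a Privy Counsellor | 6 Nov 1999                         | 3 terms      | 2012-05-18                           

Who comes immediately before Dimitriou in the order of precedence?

Reyes

By date first returned to the chamber (later first): Tanaka (6 Nov 1999); then Bianchi, Reyes, Dimitriou, Greco, Delgado, Moreau and Nakamura (each 20 May 1999); then Sato (25 Mar 1991).
Among Bianchi, Reyes, Dimitriou, Greco, Delgado, Moreau and Nakamura, by date of appointment to current office (later first): Bianchi (2001-06-18) before Reyes (1995-12-19) before Dimitriou and Greco (1995-11-18) before Delgado, Moreau and Nakamura (1995-09-01).
Dimitriou and Greco are each a Privy Counsellor, so the next rule applies.
Dimitriou and Greco both have terms served 10 terms, so the next rule applies.
Among Dimitriou and Greco, alphabetically by surname: Dimitriou before Greco.
Among Delgado, Moreau and Nakamura, a Privy Counsellor before not a Privy Counsellor: Delgado (a Privy Counsellor) before Moreau and Nakamura (not a Privy Counsellor).
Moreau and Nakamura both have terms served 2 terms, so the next rule applies.
Among Moreau and Nakamura, alphabetically by surname: Moreau before Nakamura.
Order: Tanaka, Bianchi, Reyes, Dimitriou, Greco, Delgado, Moreau, Nakamura, Sato.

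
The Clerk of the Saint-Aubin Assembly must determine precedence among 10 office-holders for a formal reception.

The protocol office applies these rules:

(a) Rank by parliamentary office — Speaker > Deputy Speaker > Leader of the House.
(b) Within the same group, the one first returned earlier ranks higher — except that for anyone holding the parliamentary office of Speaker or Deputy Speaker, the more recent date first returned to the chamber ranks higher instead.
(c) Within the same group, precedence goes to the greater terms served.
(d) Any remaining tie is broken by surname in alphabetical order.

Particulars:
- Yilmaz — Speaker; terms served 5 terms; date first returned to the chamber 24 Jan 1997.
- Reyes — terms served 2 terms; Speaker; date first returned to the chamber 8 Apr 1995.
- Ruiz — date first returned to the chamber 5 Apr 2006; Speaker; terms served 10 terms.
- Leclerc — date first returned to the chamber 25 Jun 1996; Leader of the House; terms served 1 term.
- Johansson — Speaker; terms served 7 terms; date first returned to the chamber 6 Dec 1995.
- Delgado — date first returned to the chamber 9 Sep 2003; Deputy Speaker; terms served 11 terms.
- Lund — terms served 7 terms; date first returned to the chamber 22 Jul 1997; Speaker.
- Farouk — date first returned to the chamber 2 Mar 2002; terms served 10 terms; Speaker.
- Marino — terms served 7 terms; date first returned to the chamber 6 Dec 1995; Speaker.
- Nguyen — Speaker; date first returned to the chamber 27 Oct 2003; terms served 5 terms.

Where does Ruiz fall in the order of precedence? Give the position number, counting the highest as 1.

1

By parliamentary office: Ruiz, Nguyen, Farouk, Lund, Yilmaz, Johansson, Marino and Reyes (Speaker); then Delgado (Deputy Speaker); then Leclerc (Leader of the House).
Among Ruiz, Nguyen, Farouk, Lund, Yilmaz, Johansson, Marino and Reyes, by date first returned to the chamber (later first) (reversed rule for this group): Ruiz (5 Apr 2006) before Nguyen (27 Oct 2003) before Farouk (2 Mar 2002) before Lund (22 Jul 1997) before Yilmaz (24 Jan 1997) before Johansson and Marino (6 Dec 1995) before Reyes (8 Apr 1995).
Johansson and Marino both have terms served 7 terms, so the next rule applies.
Among Johansson and Marino, alphabetically by surname: Johansson before Marino.
Order: Ruiz, Nguyen, Farouk, Lund, Yilmaz, Johansson, Marino, Reyes, Delgado, Leclerc. So position 1.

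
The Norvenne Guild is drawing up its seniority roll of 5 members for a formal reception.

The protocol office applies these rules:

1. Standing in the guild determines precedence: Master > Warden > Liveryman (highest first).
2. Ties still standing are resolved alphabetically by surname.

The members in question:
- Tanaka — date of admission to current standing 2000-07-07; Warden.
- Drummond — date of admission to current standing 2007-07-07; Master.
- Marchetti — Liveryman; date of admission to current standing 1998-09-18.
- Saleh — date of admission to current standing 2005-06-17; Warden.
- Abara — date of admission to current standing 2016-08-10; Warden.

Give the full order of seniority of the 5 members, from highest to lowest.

By standing in the guild: Drummond (Master); then Abara, Saleh and Tanaka (Warden); then Marchetti (Liveryman).
Among Abara, Saleh and Tanaka, alphabetically by surname: Abara before Saleh before Tanaka.
Full order: Drummond, Abara, Saleh, Tanaka, Marchetti.

Drummond, Abara, Saleh, Tanaka, Marchetti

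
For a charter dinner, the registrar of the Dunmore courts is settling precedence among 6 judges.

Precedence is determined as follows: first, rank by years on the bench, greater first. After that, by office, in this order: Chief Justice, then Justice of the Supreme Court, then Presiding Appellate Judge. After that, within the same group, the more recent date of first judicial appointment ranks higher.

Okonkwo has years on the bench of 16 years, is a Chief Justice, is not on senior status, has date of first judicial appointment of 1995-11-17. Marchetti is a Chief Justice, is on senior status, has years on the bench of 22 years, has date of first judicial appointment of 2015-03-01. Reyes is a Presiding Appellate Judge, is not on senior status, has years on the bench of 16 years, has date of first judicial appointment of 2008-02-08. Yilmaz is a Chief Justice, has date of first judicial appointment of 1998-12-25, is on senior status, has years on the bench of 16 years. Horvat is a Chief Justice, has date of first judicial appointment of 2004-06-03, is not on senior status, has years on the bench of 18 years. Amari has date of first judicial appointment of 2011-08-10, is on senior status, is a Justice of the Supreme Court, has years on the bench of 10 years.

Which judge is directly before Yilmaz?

Horvat

By years on the bench (higher first): Marchetti (22 years); then Horvat (18 years); then Yilmaz, Okonkwo and Reyes (each 16 years); then Amari (10 years).
Among Yilmaz, Okonkwo and Reyes, by office: Yilmaz and Okonkwo (Chief Justice) before Reyes (Presiding Appellate Judge).
Among Yilmaz and Okonkwo, by date of first judicial appointment (later first): Yilmaz (1998-12-25) before Okonkwo (1995-11-17).
Order: Marchetti, Horvat, Yilmaz, Okonkwo, Reyes, Amari.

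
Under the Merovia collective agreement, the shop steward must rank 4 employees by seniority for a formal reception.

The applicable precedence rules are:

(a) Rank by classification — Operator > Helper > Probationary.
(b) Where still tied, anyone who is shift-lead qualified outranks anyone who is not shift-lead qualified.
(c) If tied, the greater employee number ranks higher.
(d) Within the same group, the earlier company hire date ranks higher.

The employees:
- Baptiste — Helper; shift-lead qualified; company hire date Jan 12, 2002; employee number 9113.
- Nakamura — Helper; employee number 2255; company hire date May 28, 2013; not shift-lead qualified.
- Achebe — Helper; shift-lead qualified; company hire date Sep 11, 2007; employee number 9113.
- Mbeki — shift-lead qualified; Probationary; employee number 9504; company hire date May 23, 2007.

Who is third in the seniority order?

Nakamura

By classification: Baptiste, Achebe and Nakamura (Helper); then Mbeki (Probationary).
Among Baptiste, Achebe and Nakamura, shift-lead qualified before not shift-lead qualified: Baptiste and Achebe (shift-lead qualified) before Nakamura (not shift-lead qualified).
Baptiste and Achebe both have employee number 9113, so the next rule applies.
Among Baptiste and Achebe, by company hire date (earlier first): Baptiste (Jan 12, 2002) before Achebe (Sep 11, 2007).
Order: Baptiste, Achebe, Nakamura, Mbeki.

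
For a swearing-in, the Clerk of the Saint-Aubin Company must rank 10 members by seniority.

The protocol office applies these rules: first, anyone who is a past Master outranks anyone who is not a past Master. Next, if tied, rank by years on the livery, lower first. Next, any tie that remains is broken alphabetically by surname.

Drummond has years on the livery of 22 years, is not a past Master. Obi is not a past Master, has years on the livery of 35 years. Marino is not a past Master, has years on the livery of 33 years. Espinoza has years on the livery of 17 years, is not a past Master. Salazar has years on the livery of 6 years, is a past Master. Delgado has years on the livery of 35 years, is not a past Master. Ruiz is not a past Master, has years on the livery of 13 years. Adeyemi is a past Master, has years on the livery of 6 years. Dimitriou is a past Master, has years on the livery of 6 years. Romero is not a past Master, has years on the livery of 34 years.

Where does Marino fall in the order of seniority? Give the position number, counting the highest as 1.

By the first rule: Adeyemi, Dimitriou and Salazar (each a past Master); then Ruiz, Espinoza, Drummond, Marino, Romero, Delgado and Obi (each not a past Master).
Adeyemi, Dimitriou and Salazar all have years on the livery 6 years, so the next rule applies.
Among Adeyemi, Dimitriou and Salazar, alphabetically by surname: Adeyemi before Dimitriou before Salazar.
Among Ruiz, Espinoza, Drummond, Marino, Romero, Delgado and Obi, by years on the livery (lower first): Ruiz (13 years) before Espinoza (17 years) before Drummond (22 years) before Marino (33 years) before Romero (34 years) before Delgado and Obi (35 years).
Among Delgado and Obi, alphabetically by surname: Delgado before Obi.
Order: Adeyemi, Dimitriou, Salazar, Ruiz, Espinoza, Drummond, Marino, Romero, Delgado, Obi. So position 7.

7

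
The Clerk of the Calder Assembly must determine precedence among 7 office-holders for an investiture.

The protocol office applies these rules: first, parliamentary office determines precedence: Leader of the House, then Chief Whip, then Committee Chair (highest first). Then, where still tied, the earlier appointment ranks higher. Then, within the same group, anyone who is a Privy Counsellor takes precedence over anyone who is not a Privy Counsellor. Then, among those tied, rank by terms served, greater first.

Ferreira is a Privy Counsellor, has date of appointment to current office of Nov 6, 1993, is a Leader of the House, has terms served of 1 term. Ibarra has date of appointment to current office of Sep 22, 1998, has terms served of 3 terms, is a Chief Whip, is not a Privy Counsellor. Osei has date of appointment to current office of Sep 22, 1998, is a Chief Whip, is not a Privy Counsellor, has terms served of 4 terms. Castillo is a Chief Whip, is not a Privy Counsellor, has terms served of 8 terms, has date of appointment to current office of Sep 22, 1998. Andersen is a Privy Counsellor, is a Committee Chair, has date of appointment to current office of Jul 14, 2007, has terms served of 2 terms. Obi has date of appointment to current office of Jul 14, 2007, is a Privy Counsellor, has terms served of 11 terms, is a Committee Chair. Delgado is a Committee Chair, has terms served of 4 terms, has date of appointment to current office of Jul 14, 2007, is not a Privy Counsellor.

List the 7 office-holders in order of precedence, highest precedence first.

Ferreira, Castillo, Osei, Ibarra, Obi, Andersen, Delgado

By parliamentary office: Ferreira (Leader of the House); then Castillo, Osei and Ibarra (Chief Whip); then Obi, Andersen and Delgado (Committee Chair).
Castillo, Osei and Ibarra all have date of appointment to current office Sep 22, 1998, so the next rule applies.
Castillo, Osei and Ibarra are each not a Privy Counsellor, so the next rule applies.
Among Castillo, Osei and Ibarra, by terms served (higher first): Castillo (8 terms) before Osei (4 terms) before Ibarra (3 terms).
Obi, Andersen and Delgado all have date of appointment to current office Jul 14, 2007, so the next rule applies.
Among Obi, Andersen and Delgado, a Privy Counsellor before not a Privy Counsellor: Obi and Andersen (a Privy Counsellor) before Delgado (not a Privy Counsellor).
Among Obi and Andersen, by terms served (higher first): Obi (11 terms) before Andersen (2 terms).
Full order: Ferreira, Castillo, Osei, Ibarra, Obi, Andersen, Delgado.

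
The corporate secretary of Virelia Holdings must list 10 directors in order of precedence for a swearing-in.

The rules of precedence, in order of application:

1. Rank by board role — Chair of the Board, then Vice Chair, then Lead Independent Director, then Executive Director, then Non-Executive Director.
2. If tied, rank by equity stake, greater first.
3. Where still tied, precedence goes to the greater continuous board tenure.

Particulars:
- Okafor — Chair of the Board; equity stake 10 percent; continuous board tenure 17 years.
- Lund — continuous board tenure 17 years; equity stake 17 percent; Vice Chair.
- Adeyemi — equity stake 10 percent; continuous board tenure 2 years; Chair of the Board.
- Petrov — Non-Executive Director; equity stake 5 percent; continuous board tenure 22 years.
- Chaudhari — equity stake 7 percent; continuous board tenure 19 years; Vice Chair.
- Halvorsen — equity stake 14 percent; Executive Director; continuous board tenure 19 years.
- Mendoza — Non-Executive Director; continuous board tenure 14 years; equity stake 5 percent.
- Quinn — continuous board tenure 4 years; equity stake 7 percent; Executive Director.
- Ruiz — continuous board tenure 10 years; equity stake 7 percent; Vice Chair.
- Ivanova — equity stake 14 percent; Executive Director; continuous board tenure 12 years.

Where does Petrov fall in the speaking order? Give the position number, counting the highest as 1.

9

By board role: Okafor and Adeyemi (Chair of the Board); then Lund, Chaudhari and Ruiz (Vice Chair); then Halvorsen, Ivanova and Quinn (Executive Director); then Petrov and Mendoza (Non-Executive Director).
Okafor and Adeyemi both have equity stake 10 percent, so the next rule applies.
Among Okafor and Adeyemi, by continuous board tenure (higher first): Okafor (17 years) before Adeyemi (2 years).
Among Lund, Chaudhari and Ruiz, by equity stake (higher first): Lund (17 percent) before Chaudhari and Ruiz (7 percent).
Among Chaudhari and Ruiz, by continuous board tenure (higher first): Chaudhari (19 years) before Ruiz (10 years).
Among Halvorsen, Ivanova and Quinn, by equity stake (higher first): Halvorsen and Ivanova (14 percent) before Quinn (7 percent).
Among Halvorsen and Ivanova, by continuous board tenure (higher first): Halvorsen (19 years) before Ivanova (12 years).
Petrov and Mendoza both have equity stake 5 percent, so the next rule applies.
Among Petrov and Mendoza, by continuous board tenure (higher first): Petrov (22 years) before Mendoza (14 years).
Order: Okafor, Adeyemi, Lund, Chaudhari, Ruiz, Halvorsen, Ivanova, Quinn, Petrov, Mendoza. So position 9.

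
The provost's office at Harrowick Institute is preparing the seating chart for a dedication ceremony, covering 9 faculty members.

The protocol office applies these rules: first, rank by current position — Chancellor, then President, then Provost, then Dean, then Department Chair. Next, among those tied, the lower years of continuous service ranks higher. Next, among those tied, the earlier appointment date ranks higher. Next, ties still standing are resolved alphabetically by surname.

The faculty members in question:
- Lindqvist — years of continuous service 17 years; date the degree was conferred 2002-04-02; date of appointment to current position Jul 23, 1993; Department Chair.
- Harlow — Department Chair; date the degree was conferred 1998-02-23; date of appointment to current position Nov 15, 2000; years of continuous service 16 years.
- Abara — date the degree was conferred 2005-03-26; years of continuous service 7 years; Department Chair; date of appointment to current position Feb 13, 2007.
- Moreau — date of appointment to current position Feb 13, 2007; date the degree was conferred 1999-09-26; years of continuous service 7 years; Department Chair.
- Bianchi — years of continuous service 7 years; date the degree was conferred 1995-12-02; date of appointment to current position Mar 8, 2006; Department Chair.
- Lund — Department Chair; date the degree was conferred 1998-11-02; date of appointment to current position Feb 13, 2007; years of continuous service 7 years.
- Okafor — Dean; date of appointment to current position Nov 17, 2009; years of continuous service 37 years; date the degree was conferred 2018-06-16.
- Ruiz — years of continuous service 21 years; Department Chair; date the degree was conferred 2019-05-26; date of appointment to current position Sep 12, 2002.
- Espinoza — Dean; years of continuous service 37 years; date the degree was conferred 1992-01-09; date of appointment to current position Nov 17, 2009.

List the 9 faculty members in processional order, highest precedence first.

By current position: Espinoza and Okafor (Dean); then Bianchi, Abara, Lund, Moreau, Harlow, Lindqvist and Ruiz (Department Chair).
Espinoza and Okafor both have years of continuous service 37 years, so the next rule applies.
Espinoza and Okafor both have date of appointment to current position Nov 17, 2009, so the next rule applies.
Among Espinoza and Okafor, alphabetically by surname: Espinoza before Okafor.
Among Bianchi, Abara, Lund, Moreau, Harlow, Lindqvist and Ruiz, by years of continuous service (lower first): Bianchi, Abara, Lund and Moreau (7 years) before Harlow (16 years) before Lindqvist (17 years) before Ruiz (21 years).
Among Bianchi, Abara, Lund and Moreau, by date of appointment to current position (earlier first): Bianchi (Mar 8, 2006) before Abara, Lund and Moreau (Feb 13, 2007).
Among Abara, Lund and Moreau, alphabetically by surname: Abara before Lund before Moreau.
Full order: Espinoza, Okafor, Bianchi, Abara, Lund, Moreau, Harlow, Lindqvist, Ruiz.

Espinoza, Okafor, Bianchi, Abara, Lund, Moreau, Harlow, Lindqvist, Ruiz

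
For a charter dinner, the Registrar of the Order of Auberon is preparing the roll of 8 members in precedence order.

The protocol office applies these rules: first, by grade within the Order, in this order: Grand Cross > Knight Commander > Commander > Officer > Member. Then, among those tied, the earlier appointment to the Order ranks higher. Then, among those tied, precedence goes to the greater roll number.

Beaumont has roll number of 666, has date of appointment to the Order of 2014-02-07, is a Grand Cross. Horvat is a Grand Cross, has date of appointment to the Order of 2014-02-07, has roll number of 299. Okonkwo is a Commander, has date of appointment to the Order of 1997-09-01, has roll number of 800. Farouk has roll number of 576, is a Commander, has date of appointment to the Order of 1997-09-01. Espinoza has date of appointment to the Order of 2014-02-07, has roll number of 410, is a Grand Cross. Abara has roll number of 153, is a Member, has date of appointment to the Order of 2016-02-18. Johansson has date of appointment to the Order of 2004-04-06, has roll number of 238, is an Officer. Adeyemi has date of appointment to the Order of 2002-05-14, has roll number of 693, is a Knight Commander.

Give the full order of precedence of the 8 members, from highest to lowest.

Beaumont, Espinoza, Horvat, Adeyemi, Okonkwo, Farouk, Johansson, Abara

By grade within the Order: Beaumont, Espinoza and Horvat (Grand Cross); then Adeyemi (Knight Commander); then Okonkwo and Farouk (Commander); then Johansson (Officer); then Abara (Member).
Beaumont, Espinoza and Horvat all have date of appointment to the Order 2014-02-07, so the next rule applies.
Among Beaumont, Espinoza and Horvat, by roll number (higher first): Beaumont (666) before Espinoza (410) before Horvat (299).
Okonkwo and Farouk both have date of appointment to the Order 1997-09-01, so the next rule applies.
Among Okonkwo and Farouk, by roll number (higher first): Okonkwo (800) before Farouk (576).
Full order: Beaumont, Espinoza, Horvat, Adeyemi, Okonkwo, Farouk, Johansson, Abara.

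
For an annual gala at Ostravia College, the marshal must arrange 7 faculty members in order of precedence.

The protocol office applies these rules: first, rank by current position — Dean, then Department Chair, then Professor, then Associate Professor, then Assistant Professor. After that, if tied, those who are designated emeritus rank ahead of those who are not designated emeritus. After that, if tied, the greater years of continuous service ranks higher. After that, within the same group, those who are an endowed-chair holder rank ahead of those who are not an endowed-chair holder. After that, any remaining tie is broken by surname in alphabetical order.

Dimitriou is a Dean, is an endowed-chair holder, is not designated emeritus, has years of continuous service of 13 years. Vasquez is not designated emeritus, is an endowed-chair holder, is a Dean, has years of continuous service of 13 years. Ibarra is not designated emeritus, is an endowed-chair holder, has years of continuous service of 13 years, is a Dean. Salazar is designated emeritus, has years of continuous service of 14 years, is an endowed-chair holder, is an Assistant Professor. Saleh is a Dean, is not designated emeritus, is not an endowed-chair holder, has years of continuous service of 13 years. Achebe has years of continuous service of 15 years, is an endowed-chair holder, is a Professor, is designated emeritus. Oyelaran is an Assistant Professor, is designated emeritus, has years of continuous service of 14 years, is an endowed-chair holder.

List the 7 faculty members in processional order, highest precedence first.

By current position: Dimitriou, Ibarra, Vasquez and Saleh (Dean); then Achebe (Professor); then Oyelaran and Salazar (Assistant Professor).
Dimitriou, Ibarra, Vasquez and Saleh are each not designated emeritus, so the next rule applies.
Dimitriou, Ibarra, Vasquez and Saleh all have years of continuous service 13 years, so the next rule applies.
Among Dimitriou, Ibarra, Vasquez and Saleh, an endowed-chair holder before not an endowed-chair holder: Dimitriou, Ibarra and Vasquez (an endowed-chair holder) before Saleh (not an endowed-chair holder).
Among Dimitriou, Ibarra and Vasquez, alphabetically by surname: Dimitriou before Ibarra before Vasquez.
Oyelaran and Salazar are each designated emeritus, so the next rule applies.
Oyelaran and Salazar both have years of continuous service 14 years, so the next rule applies.
Oyelaran and Salazar are each an endowed-chair holder, so the next rule applies.
Among Oyelaran and Salazar, alphabetically by surname: Oyelaran before Salazar.
Full order: Dimitriou, Ibarra, Vasquez, Saleh, Achebe, Oyelaran, Salazar.

Dimitriou, Ibarra, Vasquez, Saleh, Achebe, Oyelaran, Salazar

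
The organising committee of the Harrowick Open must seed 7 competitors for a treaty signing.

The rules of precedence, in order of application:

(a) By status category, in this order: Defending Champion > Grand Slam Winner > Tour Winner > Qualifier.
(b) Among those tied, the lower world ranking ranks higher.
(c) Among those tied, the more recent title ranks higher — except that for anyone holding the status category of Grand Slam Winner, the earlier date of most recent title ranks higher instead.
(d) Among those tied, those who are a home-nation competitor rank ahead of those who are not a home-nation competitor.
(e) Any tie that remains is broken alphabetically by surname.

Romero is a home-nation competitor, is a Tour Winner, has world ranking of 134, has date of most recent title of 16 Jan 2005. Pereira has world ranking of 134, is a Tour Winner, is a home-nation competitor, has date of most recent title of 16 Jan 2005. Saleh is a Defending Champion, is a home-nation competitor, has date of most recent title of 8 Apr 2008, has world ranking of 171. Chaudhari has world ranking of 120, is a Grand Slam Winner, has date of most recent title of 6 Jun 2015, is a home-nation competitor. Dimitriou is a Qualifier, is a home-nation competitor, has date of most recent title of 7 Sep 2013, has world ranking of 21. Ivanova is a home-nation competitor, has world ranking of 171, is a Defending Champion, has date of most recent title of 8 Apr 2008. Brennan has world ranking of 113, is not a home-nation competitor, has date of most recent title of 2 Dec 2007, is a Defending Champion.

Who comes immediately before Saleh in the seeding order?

By status category: Brennan, Ivanova and Saleh (Defending Champion); then Chaudhari (Grand Slam Winner); then Pereira and Romero (Tour Winner); then Dimitriou (Qualifier).
Among Brennan, Ivanova and Saleh, by world ranking (lower first): Brennan (113) before Ivanova and Saleh (171).
Ivanova and Saleh both have date of most recent title 8 Apr 2008, so the next rule applies.
Ivanova and Saleh are each a home-nation competitor, so the next rule applies.
Among Ivanova and Saleh, alphabetically by surname: Ivanova before Saleh.
Pereira and Romero both have world ranking 134, so the next rule applies.
Pereira and Romero both have date of most recent title 16 Jan 2005, so the next rule applies.
Pereira and Romero are each a home-nation competitor, so the next rule applies.
Among Pereira and Romero, alphabetically by surname: Pereira before Romero.
Order: Brennan, Ivanova, Saleh, Chaudhari, Pereira, Romero, Dimitriou.

Ivanova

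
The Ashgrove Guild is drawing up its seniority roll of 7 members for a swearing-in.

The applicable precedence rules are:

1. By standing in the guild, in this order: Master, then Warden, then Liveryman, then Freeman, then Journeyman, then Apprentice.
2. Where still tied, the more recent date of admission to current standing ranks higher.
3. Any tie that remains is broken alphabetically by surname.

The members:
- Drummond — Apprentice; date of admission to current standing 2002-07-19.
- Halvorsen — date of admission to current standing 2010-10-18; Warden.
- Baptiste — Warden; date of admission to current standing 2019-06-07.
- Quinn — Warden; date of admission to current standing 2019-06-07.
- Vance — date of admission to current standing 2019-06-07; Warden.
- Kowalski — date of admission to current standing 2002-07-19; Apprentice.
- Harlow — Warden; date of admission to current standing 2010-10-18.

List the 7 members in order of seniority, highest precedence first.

By standing in the guild: Baptiste, Quinn, Vance, Halvorsen and Harlow (Warden); then Drummond and Kowalski (Apprentice).
Among Baptiste, Quinn, Vance, Halvorsen and Harlow, by date of admission to current standing (later first): Baptiste, Quinn and Vance (2019-06-07) before Halvorsen and Harlow (2010-10-18).
Among Baptiste, Quinn and Vance, alphabetically by surname: Baptiste before Quinn before Vance.
Among Halvorsen and Harlow, alphabetically by surname: Halvorsen before Harlow.
Drummond and Kowalski both have date of admission to current standing 2002-07-19, so the next rule applies.
Among Drummond and Kowalski, alphabetically by surname: Drummond before Kowalski.
Full order: Baptiste, Quinn, Vance, Halvorsen, Harlow, Drummond, Kowalski.

Baptiste, Quinn, Vance, Halvorsen, Harlow, Drummond, Kowalski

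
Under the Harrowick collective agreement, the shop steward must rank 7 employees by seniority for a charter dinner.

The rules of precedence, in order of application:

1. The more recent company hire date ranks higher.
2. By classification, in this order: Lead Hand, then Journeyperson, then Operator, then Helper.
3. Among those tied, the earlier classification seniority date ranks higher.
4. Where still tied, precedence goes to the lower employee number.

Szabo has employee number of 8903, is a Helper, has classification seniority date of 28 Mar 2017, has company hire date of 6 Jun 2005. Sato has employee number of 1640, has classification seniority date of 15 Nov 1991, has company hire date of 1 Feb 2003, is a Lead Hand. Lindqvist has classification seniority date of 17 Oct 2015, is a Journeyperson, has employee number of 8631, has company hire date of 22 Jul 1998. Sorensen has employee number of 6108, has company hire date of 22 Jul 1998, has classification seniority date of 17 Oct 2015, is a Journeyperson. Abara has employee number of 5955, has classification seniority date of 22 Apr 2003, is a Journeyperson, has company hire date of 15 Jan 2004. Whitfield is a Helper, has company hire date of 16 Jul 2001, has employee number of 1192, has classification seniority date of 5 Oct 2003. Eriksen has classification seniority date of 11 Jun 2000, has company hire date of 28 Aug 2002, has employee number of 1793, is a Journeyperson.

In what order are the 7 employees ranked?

By company hire date (later first): Szabo (6 Jun 2005); then Abara (15 Jan 2004); then Sato (1 Feb 2003); then Eriksen (28 Aug 2002); then Whitfield (16 Jul 2001); then Sorensen and Lindqvist (both 22 Jul 1998).
Sorensen and Lindqvist are each Journeyperson, so the next rule applies.
Sorensen and Lindqvist both have classification seniority date 17 Oct 2015, so the next rule applies.
Among Sorensen and Lindqvist, by employee number (lower first): Sorensen (6108) before Lindqvist (8631).
Full order: Szabo, Abara, Sato, Eriksen, Whitfield, Sorensen, Lindqvist.

Szabo, Abara, Sato, Eriksen, Whitfield, Sorensen, Lindqvist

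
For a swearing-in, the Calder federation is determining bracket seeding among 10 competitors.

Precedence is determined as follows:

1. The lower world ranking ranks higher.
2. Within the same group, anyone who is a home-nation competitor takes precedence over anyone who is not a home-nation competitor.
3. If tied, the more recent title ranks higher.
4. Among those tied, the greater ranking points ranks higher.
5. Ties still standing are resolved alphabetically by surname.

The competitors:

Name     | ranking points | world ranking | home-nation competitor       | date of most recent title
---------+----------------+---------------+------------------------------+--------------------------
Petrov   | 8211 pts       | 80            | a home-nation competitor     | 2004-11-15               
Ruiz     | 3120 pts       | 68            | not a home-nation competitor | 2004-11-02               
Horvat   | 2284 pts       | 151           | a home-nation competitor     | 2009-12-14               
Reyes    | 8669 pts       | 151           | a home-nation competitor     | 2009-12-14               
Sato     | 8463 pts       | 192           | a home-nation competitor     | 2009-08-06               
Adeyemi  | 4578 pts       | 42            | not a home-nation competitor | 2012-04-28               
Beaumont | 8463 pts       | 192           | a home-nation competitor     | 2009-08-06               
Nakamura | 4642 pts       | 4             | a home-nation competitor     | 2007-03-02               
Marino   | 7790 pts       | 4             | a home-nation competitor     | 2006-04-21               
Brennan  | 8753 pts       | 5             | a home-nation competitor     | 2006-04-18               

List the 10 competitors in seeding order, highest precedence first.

Nakamura, Marino, Brennan, Adeyemi, Ruiz, Petrov, Reyes, Horvat, Beaumont, Sato

By world ranking (lower first): Nakamura and Marino (both 4); then Brennan (5); then Adeyemi (42); then Ruiz (68); then Petrov (80); then Reyes and Horvat (both 151); then Beaumont and Sato (both 192).
Nakamura and Marino are each a home-nation competitor, so the next rule applies.
Among Nakamura and Marino, by date of most recent title (later first): Nakamura (2007-03-02) before Marino (2006-04-21).
Reyes and Horvat are each a home-nation competitor, so the next rule applies.
Reyes and Horvat both have date of most recent title 2009-12-14, so the next rule applies.
Among Reyes and Horvat, by ranking points (higher first): Reyes (8669 pts) before Horvat (2284 pts).
Beaumont and Sato are each a home-nation competitor, so the next rule applies.
Beaumont and Sato both have date of most recent title 2009-08-06, so the next rule applies.
Beaumont and Sato both have ranking points 8463 pts, so the next rule applies.
Among Beaumont and Sato, alphabetically by surname: Beaumont before Sato.
Full order: Nakamura, Marino, Brennan, Adeyemi, Ruiz, Petrov, Reyes, Horvat, Beaumont, Sato.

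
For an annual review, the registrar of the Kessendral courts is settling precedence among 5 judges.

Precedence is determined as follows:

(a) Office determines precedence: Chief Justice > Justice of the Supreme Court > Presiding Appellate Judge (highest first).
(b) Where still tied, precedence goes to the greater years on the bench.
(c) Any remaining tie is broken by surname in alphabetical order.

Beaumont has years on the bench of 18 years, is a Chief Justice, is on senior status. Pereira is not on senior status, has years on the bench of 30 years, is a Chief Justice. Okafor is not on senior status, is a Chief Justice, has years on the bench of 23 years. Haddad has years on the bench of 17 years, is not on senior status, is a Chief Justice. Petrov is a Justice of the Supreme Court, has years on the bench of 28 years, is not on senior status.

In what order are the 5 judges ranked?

Pereira, Okafor, Beaumont, Haddad, Petrov

By office: Pereira, Okafor, Beaumont and Haddad (Chief Justice); then Petrov (Justice of the Supreme Court).
Among Pereira, Okafor, Beaumont and Haddad, by years on the bench (higher first): Pereira (30 years) before Okafor (23 years) before Beaumont (18 years) before Haddad (17 years).
Full order: Pereira, Okafor, Beaumont, Haddad, Petrov.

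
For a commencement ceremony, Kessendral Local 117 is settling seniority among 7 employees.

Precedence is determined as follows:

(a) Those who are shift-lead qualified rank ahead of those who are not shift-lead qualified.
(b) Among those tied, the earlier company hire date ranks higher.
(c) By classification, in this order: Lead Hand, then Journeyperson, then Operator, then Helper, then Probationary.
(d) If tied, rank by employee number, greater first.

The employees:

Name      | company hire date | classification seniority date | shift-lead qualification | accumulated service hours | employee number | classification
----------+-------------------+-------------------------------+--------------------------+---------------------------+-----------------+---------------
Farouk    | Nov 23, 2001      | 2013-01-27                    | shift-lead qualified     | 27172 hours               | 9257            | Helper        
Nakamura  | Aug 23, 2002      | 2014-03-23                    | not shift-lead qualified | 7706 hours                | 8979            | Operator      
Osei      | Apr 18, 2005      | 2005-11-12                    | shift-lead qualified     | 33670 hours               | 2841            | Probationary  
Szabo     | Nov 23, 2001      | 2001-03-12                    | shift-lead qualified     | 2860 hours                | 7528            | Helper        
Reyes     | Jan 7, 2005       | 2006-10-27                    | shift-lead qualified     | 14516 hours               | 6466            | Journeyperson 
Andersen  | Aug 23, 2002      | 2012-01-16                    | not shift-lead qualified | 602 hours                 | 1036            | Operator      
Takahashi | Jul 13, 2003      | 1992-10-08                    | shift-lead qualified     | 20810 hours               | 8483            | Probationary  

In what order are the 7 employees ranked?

By the first rule: Farouk, Szabo, Takahashi, Reyes and Osei (each shift-lead qualified); then Nakamura and Andersen (both not shift-lead qualified).
Among Farouk, Szabo, Takahashi, Reyes and Osei, by company hire date (earlier first): Farouk and Szabo (Nov 23, 2001) before Takahashi (Jul 13, 2003) before Reyes (Jan 7, 2005) before Osei (Apr 18, 2005).
Farouk and Szabo are each Helper, so the next rule applies.
Among Farouk and Szabo, by employee number (higher first): Farouk (9257) before Szabo (7528).
Nakamura and Andersen both have company hire date Aug 23, 2002, so the next rule applies.
Nakamura and Andersen are each Operator, so the next rule applies.
Among Nakamura and Andersen, by employee number (higher first): Nakamura (8979) before Andersen (1036).
Full order: Farouk, Szabo, Takahashi, Reyes, Osei, Nakamura, Andersen.

Farouk, Szabo, Takahashi, Reyes, Osei, Nakamura, Andersen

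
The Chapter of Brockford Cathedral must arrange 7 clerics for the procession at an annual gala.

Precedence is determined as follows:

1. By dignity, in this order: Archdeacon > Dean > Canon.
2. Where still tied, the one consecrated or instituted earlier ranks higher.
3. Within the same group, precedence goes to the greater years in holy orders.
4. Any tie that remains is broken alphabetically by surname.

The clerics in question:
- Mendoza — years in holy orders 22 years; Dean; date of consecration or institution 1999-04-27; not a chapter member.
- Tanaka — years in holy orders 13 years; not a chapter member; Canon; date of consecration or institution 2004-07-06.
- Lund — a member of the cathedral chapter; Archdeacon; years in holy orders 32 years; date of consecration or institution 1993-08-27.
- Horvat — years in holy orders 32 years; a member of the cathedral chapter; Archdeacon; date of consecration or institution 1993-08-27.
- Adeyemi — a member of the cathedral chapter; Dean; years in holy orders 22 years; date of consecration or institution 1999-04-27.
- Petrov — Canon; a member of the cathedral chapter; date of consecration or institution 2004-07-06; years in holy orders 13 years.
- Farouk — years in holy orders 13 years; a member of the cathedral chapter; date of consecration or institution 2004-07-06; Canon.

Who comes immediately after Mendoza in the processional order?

Farouk

By dignity: Horvat and Lund (Archdeacon); then Adeyemi and Mendoza (Dean); then Farouk, Petrov and Tanaka (Canon).
Horvat and Lund both have date of consecration or institution 1993-08-27, so the next rule applies.
Horvat and Lund both have years in holy orders 32 years, so the next rule applies.
Among Horvat and Lund, alphabetically by surname: Horvat before Lund.
Adeyemi and Mendoza both have date of consecration or institution 1999-04-27, so the next rule applies.
Adeyemi and Mendoza both have years in holy orders 22 years, so the next rule applies.
Among Adeyemi and Mendoza, alphabetically by surname: Adeyemi before Mendoza.
Farouk, Petrov and Tanaka all have date of consecration or institution 2004-07-06, so the next rule applies.
Farouk, Petrov and Tanaka all have years in holy orders 13 years, so the next rule applies.
Among Farouk, Petrov and Tanaka, alphabetically by surname: Farouk before Petrov before Tanaka.
Order: Horvat, Lund, Adeyemi, Mendoza, Farouk, Petrov, Tanaka.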